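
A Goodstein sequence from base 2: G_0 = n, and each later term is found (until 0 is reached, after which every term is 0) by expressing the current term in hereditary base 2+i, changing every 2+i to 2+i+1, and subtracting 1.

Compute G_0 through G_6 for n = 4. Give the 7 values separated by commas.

4, 26, 41, 60, 83, 109, 139

[0] 4 ≡ 2^2 (base 2). Lift 3: 27. −1: 26.
[1] 26 ≡ 2·3^2 + 2·3 + 2 (base 3). Lift 4: 42. −1: 41.
[2] 41 ≡ 2·4^2 + 2·4 + 1 (base 4). Lift 5: 61. −1: 60.
[3] 60 ≡ 2·5^2 + 2·5 (base 5). Lift 6: 84. −1: 83.
[4] 83 ≡ 2·6^2 + 6 + 5 (base 6). Lift 7: 110. −1: 109.
[5] 109 ≡ 2·7^2 + 7 + 4 (base 7). Lift 8: 140. −1: 139.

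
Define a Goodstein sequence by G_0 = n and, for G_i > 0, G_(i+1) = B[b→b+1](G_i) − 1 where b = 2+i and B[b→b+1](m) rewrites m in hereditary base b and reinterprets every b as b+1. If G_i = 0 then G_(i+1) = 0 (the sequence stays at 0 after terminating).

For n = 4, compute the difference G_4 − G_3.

[0] 4 ≡ 2^2 (base 2). Lift 3: 27. −1: 26.
[1] 26 ≡ 2·3^2 + 2·3 + 2 (base 3). Lift 4: 42. −1: 41.
[2] 41 ≡ 2·4^2 + 2·4 + 1 (base 4). Lift 5: 61. −1: 60.
[3] 60 ≡ 2·5^2 + 2·5 (base 5). Lift 6: 84. −1: 83.

23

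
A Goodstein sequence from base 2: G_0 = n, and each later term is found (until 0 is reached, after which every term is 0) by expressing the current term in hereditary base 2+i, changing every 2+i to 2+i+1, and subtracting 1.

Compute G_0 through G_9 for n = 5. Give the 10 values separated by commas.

5, 27, 255, 467, 775, 1197, 1751, 2454, 3325, 4382

[0] 5 ≡ 2^2 + 1 (base 2). Lift 3: 28. −1: 27.
[1] 27 ≡ 3^3 (base 3). Lift 4: 256. −1: 255.
[2] 255 ≡ 3·4^3 + 3·4^2 + 3·4 + 3 (base 4). Lift 5: 468. −1: 467.
[3] 467 ≡ 3·5^3 + 3·5^2 + 3·5 + 2 (base 5). Lift 6: 776. −1: 775.
[4] 775 ≡ 3·6^3 + 3·6^2 + 3·6 + 1 (base 6). Lift 7: 1198. −1: 1197.
[5] 1197 ≡ 3·7^3 + 3·7^2 + 3·7 (base 7). Lift 8: 1752. −1: 1751.
[6] 1751 ≡ 3·8^3 + 3·8^2 + 2·8 + 7 (base 8). Lift 9: 2455. −1: 2454.
[7] 2454 ≡ 3·9^3 + 3·9^2 + 2·9 + 6 (base 9). Lift 10: 3326. −1: 3325.
[8] 3325 ≡ 3·10^3 + 3·10^2 + 2·10 + 5 (base 10). Lift 11: 4383. −1: 4382.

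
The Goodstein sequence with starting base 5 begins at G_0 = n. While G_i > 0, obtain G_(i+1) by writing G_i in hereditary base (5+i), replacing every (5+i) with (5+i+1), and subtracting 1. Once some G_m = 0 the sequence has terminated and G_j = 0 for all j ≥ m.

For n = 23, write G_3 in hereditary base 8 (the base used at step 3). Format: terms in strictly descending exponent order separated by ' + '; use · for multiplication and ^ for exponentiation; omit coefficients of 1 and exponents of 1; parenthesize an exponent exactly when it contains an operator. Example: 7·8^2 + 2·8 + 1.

4·8

step 0: 23 = 4·5 + 3; sub 6 for 5: 4·6 + 3; = 27; G_1 = 27−1 = 26
step 1: 26 = 4·6 + 2; sub 7 for 6: 4·7 + 2; = 30; G_2 = 30−1 = 29
step 2: 29 = 4·7 + 1; sub 8 for 7: 4·8 + 1; = 33; G_3 = 33−1 = 32
step 3: 32 = 4·8; sub 9 for 8: 4·9; = 36; G_4 = 36−1 = 35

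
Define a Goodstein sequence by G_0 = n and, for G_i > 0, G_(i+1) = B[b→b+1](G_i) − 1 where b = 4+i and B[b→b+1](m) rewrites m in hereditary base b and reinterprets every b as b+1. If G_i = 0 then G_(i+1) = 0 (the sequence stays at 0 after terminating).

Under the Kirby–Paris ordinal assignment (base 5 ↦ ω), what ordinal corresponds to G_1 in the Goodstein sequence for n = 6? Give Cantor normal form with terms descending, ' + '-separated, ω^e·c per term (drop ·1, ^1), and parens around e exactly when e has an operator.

[0] 6 ≡ 4 + 2 (base 4). Lift 5: 7. −1: 6.
[1] 6 ≡ 5 + 1 (base 5). Lift 6: 7. −1: 6.

ω + 1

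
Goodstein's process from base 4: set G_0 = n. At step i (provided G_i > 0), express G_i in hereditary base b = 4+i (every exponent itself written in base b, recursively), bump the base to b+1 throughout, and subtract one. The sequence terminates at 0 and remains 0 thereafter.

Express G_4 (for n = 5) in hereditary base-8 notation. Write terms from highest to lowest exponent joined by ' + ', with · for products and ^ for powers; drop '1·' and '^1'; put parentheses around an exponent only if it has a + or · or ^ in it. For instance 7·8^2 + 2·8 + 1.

3

base 4: 5 = 4 + 1; at 5: 5 + 1 = 6; next = 5
base 5: 5 = 5; at 6: 6 = 6; next = 5
base 6: 5 = 5; at 7: 5 = 5; next = 4
base 7: 4 = 4; at 8: 4 = 4; next = 3
base 8: 3 = 3; at 9: 3 = 3; next = 2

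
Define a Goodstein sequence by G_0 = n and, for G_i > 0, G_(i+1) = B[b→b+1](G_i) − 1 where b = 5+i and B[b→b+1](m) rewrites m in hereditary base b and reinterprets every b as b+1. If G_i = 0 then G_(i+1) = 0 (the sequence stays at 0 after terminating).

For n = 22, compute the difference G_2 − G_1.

3

G_0 = 22. HB_5(22) = 4·5 + 2. Bump = 26. G_1 = 25.
G_1 = 25. HB_6(25) = 4·6 + 1. Bump = 29. G_2 = 28.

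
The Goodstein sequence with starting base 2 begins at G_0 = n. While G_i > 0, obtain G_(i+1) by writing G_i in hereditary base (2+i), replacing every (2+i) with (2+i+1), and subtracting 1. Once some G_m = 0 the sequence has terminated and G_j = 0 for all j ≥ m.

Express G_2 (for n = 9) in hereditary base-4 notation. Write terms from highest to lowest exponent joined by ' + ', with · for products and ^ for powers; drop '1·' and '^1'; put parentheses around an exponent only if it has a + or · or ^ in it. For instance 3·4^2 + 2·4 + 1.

step 0: 9 = 2^(2 + 1) + 1; sub 3 for 2: 3^(3 + 1) + 1; = 82; G_1 = 82−1 = 81
step 1: 81 = 3^(3 + 1); sub 4 for 3: 4^(4 + 1); = 1024; G_2 = 1024−1 = 1023
step 2: 1023 = 3·4^4 + 3·4^3 + 3·4^2 + 3·4 + 3; sub 5 for 4: 3·5^5 + 3·5^3 + 3·5^2 + 3·5 + 3; = 9843; G_3 = 9843−1 = 9842

3·4^4 + 3·4^3 + 3·4^2 + 3·4 + 3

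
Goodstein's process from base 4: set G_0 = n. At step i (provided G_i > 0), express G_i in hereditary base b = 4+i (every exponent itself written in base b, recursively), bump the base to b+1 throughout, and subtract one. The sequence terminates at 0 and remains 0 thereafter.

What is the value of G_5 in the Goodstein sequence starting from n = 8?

step 0: 8 = 2·4; sub 5 for 4: 2·5; = 10; G_1 = 10−1 = 9
step 1: 9 = 5 + 4; sub 6 for 5: 6 + 4; = 10; G_2 = 10−1 = 9
step 2: 9 = 6 + 3; sub 7 for 6: 7 + 3; = 10; G_3 = 10−1 = 9
step 3: 9 = 7 + 2; sub 8 for 7: 8 + 2; = 10; G_4 = 10−1 = 9
step 4: 9 = 8 + 1; sub 9 for 8: 9 + 1; = 10; G_5 = 10−1 = 9

9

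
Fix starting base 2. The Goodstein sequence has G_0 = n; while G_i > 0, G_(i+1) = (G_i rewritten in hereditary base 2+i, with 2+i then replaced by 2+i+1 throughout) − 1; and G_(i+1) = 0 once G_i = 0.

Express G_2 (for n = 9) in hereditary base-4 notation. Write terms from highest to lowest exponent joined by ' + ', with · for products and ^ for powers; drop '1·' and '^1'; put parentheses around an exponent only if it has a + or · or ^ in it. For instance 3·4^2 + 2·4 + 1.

(0) 9|_2 = 2^(2 + 1) + 1 ↦ 3^(3 + 1) + 1|_3 = 82 ⇒ 81
(1) 81|_3 = 3^(3 + 1) ↦ 4^(4 + 1)|_4 = 1024 ⇒ 1023

3·4^4 + 3·4^3 + 3·4^2 + 3·4 + 3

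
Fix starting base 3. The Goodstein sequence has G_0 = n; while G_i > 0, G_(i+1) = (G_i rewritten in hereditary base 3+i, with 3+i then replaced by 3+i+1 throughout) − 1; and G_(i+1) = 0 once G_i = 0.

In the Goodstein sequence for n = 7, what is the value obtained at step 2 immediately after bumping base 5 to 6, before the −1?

i=0: 7 = 2·3 + 1 (b=3); 3→4: 2·4 + 1 = 9; 9−1 = 8
i=1: 8 = 2·4 (b=4); 4→5: 2·5 = 10; 10−1 = 9
i=2: 9 = 5 + 4 (b=5); 5→6: 6 + 4 = 10; 10−1 = 9

10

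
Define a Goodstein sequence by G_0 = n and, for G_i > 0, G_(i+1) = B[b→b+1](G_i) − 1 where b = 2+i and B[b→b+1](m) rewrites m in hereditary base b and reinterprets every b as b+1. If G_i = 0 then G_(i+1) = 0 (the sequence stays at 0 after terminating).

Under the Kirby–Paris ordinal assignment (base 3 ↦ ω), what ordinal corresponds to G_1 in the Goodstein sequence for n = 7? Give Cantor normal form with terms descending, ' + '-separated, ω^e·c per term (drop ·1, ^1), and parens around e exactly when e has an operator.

ω^ω + ω

(0) 7|_2 = 2^2 + 2 + 1 ↦ 3^3 + 3 + 1|_3 = 31 ⇒ 30
(1) 30|_3 = 3^3 + 3 ↦ 4^4 + 4|_4 = 260 ⇒ 259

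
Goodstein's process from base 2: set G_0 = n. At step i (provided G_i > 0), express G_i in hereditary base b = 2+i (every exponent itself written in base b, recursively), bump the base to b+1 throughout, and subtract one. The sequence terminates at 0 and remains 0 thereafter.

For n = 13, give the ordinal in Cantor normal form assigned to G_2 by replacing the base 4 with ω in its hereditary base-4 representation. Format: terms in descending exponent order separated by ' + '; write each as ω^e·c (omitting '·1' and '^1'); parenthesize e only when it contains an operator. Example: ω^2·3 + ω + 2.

G_0 = 13. HB_2(13) = 2^(2 + 1) + 2^2 + 1. Bump = 109. G_1 = 108.
G_1 = 108. HB_3(108) = 3^(3 + 1) + 3^3. Bump = 1280. G_2 = 1279.
G_2 = 1279. HB_4(1279) = 4^(4 + 1) + 3·4^3 + 3·4^2 + 3·4 + 3. Bump = 16093. G_3 = 16092.

ω^(ω + 1) + ω^3·3 + ω^2·3 + ω·3 + 3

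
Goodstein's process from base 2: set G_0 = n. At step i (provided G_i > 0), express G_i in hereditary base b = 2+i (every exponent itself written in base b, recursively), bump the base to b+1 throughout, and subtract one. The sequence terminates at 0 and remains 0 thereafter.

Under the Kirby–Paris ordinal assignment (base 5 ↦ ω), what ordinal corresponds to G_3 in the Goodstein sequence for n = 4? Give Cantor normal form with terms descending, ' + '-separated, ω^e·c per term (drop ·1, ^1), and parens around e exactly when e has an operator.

ω^2·2 + ω·2

G_0=4  [base 2] 2^2  →[2↦3]→  3^3 = 27  −1 ⇒ G_1=26
G_1=26  [base 3] 2·3^2 + 2·3 + 2  →[3↦4]→  2·4^2 + 2·4 + 2 = 42  −1 ⇒ G_2=41
G_2=41  [base 4] 2·4^2 + 2·4 + 1  →[4↦5]→  2·5^2 + 2·5 + 1 = 61  −1 ⇒ G_3=60
G_3=60  [base 5] 2·5^2 + 2·5  →[5↦6]→  2·6^2 + 2·6 = 84  −1 ⇒ G_4=83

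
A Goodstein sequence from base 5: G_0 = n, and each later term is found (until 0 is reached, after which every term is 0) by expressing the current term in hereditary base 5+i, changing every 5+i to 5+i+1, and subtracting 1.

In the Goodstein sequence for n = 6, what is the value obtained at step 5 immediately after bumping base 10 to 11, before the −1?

3

G_0=6  [base 5] 5 + 1  →[5↦6]→  6 + 1 = 7  −1 ⇒ G_1=6
G_1=6  [base 6] 6  →[6↦7]→  7 = 7  −1 ⇒ G_2=6
G_2=6  [base 7] 6  →[7↦8]→  6 = 6  −1 ⇒ G_3=5
G_3=5  [base 8] 5  →[8↦9]→  5 = 5  −1 ⇒ G_4=4
G_4=4  [base 9] 4  →[9↦10]→  4 = 4  −1 ⇒ G_5=3
G_5=3  [base 10] 3  →[10↦11]→  3 = 3  −1 ⇒ G_6=2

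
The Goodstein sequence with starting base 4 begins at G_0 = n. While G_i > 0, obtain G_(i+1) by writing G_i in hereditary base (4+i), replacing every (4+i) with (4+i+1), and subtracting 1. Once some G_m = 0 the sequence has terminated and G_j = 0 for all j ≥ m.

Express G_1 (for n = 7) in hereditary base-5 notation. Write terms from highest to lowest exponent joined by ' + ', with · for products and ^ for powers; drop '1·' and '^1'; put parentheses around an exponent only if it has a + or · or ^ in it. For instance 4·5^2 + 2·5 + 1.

5 + 2

i=0: 7 = 4 + 3 (b=4); 4→5: 5 + 3 = 8; 8−1 = 7
i=1: 7 = 5 + 2 (b=5); 5→6: 6 + 2 = 8; 8−1 = 7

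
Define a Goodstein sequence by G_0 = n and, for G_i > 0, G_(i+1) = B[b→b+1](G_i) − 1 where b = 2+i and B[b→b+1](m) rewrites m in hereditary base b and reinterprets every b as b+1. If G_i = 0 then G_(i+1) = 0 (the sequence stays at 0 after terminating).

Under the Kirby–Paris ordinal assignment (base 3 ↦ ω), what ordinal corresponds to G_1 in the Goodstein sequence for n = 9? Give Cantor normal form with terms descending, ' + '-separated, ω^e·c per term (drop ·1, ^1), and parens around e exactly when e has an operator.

9 —HB2→ 2^(2 + 1) + 1 —bump→ 3^(3 + 1) + 1 = 82 —(−1)→ 81
81 —HB3→ 3^(3 + 1) —bump→ 4^(4 + 1) = 1024 —(−1)→ 1023

ω^(ω + 1)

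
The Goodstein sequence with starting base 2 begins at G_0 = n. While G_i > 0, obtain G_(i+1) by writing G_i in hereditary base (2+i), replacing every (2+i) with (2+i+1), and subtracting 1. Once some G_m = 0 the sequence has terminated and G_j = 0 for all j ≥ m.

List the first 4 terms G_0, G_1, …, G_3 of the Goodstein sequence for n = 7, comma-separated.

i=0: 7 = 2^2 + 2 + 1 (b=2); 2→3: 3^3 + 3 + 1 = 31; 31−1 = 30
i=1: 30 = 3^3 + 3 (b=3); 3→4: 4^4 + 4 = 260; 260−1 = 259
i=2: 259 = 4^4 + 3 (b=4); 4→5: 5^5 + 3 = 3128; 3128−1 = 3127

7, 30, 259, 3127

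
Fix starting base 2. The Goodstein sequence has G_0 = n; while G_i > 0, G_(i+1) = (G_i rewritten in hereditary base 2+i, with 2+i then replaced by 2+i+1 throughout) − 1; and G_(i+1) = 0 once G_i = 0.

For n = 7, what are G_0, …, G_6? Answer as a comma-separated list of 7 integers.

step 0: 7 = 2^2 + 2 + 1; sub 3 for 2: 3^3 + 3 + 1; = 31; G_1 = 31−1 = 30
step 1: 30 = 3^3 + 3; sub 4 for 3: 4^4 + 4; = 260; G_2 = 260−1 = 259
step 2: 259 = 4^4 + 3; sub 5 for 4: 5^5 + 3; = 3128; G_3 = 3128−1 = 3127
step 3: 3127 = 5^5 + 2; sub 6 for 5: 6^6 + 2; = 46658; G_4 = 46658−1 = 46657
step 4: 46657 = 6^6 + 1; sub 7 for 6: 7^7 + 1; = 823544; G_5 = 823544−1 = 823543
step 5: 823543 = 7^7; sub 8 for 7: 8^8; = 16777216; G_6 = 16777216−1 = 16777215

7, 30, 259, 3127, 46657, 823543, 16777215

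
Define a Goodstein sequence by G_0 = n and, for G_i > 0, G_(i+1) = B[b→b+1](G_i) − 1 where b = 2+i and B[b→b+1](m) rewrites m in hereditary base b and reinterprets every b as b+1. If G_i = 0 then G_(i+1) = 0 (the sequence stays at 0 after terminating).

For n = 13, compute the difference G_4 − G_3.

[0] 13 ≡ 2^(2 + 1) + 2^2 + 1 (base 2). Lift 3: 109. −1: 108.
[1] 108 ≡ 3^(3 + 1) + 3^3 (base 3). Lift 4: 1280. −1: 1279.
[2] 1279 ≡ 4^(4 + 1) + 3·4^3 + 3·4^2 + 3·4 + 3 (base 4). Lift 5: 16093. −1: 16092.
[3] 16092 ≡ 5^(5 + 1) + 3·5^3 + 3·5^2 + 3·5 + 2 (base 5). Lift 6: 280712. −1: 280711.

264619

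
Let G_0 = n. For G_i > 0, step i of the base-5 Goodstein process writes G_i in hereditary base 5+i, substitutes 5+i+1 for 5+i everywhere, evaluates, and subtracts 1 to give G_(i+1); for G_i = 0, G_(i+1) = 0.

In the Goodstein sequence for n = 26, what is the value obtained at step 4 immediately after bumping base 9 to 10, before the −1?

64

base 5: 26 = 5^2 + 1; at 6: 6^2 + 1 = 37; next = 36
base 6: 36 = 6^2; at 7: 7^2 = 49; next = 48
base 7: 48 = 6·7 + 6; at 8: 6·8 + 6 = 54; next = 53
base 8: 53 = 6·8 + 5; at 9: 6·9 + 5 = 59; next = 58
base 9: 58 = 6·9 + 4; at 10: 6·10 + 4 = 64; next = 63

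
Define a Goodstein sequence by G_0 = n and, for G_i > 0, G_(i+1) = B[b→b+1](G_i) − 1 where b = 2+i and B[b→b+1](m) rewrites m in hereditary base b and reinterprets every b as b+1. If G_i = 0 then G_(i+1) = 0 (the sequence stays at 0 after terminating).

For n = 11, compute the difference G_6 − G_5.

128452926

(0) 11|_2 = 2^(2 + 1) + 2 + 1 ↦ 3^(3 + 1) + 3 + 1|_3 = 85 ⇒ 84
(1) 84|_3 = 3^(3 + 1) + 3 ↦ 4^(4 + 1) + 4|_4 = 1028 ⇒ 1027
(2) 1027|_4 = 4^(4 + 1) + 3 ↦ 5^(5 + 1) + 3|_5 = 15628 ⇒ 15627
(3) 15627|_5 = 5^(5 + 1) + 2 ↦ 6^(6 + 1) + 2|_6 = 279938 ⇒ 279937
(4) 279937|_6 = 6^(6 + 1) + 1 ↦ 7^(7 + 1) + 1|_7 = 5764802 ⇒ 5764801
(5) 5764801|_7 = 7^(7 + 1) ↦ 8^(8 + 1)|_8 = 134217728 ⇒ 134217727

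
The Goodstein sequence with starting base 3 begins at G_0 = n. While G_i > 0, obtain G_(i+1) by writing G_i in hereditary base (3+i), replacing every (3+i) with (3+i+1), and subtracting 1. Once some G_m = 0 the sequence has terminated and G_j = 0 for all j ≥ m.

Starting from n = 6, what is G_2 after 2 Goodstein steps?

7

[0] 6 ≡ 2·3 (base 3). Lift 4: 8. −1: 7.
[1] 7 ≡ 4 + 3 (base 4). Lift 5: 8. −1: 7.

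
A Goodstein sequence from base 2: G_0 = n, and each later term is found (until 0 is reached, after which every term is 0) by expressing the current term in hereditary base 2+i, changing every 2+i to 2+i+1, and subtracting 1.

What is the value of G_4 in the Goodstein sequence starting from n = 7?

46657

G_0=7  [base 2] 2^2 + 2 + 1  →[2↦3]→  3^3 + 3 + 1 = 31  −1 ⇒ G_1=30
G_1=30  [base 3] 3^3 + 3  →[3↦4]→  4^4 + 4 = 260  −1 ⇒ G_2=259
G_2=259  [base 4] 4^4 + 3  →[4↦5]→  5^5 + 3 = 3128  −1 ⇒ G_3=3127
G_3=3127  [base 5] 5^5 + 2  →[5↦6]→  6^6 + 2 = 46658  −1 ⇒ G_4=46657
G_4=46657  [base 6] 6^6 + 1  →[6↦7]→  7^7 + 1 = 823544  −1 ⇒ G_5=823543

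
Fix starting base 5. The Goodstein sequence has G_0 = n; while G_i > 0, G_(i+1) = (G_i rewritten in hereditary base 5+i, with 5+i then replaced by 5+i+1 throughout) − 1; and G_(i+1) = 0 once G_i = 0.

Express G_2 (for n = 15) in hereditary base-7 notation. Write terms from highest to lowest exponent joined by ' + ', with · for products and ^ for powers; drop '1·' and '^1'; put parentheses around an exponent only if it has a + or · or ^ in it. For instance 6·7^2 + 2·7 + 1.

G_0 = 15. HB_5(15) = 3·5. Bump = 18. G_1 = 17.
G_1 = 17. HB_6(17) = 2·6 + 5. Bump = 19. G_2 = 18.
G_2 = 18. HB_7(18) = 2·7 + 4. Bump = 20. G_3 = 19.

2·7 + 4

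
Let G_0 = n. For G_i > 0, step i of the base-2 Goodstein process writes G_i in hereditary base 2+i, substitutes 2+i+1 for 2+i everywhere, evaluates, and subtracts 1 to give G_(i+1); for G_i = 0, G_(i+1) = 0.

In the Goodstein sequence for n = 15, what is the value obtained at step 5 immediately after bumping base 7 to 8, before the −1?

150994944

15 —HB2→ 2^(2 + 1) + 2^2 + 2 + 1 —bump→ 3^(3 + 1) + 3^3 + 3 + 1 = 112 —(−1)→ 111
111 —HB3→ 3^(3 + 1) + 3^3 + 3 —bump→ 4^(4 + 1) + 4^4 + 4 = 1284 —(−1)→ 1283
1283 —HB4→ 4^(4 + 1) + 4^4 + 3 —bump→ 5^(5 + 1) + 5^5 + 3 = 18753 —(−1)→ 18752
18752 —HB5→ 5^(5 + 1) + 5^5 + 2 —bump→ 6^(6 + 1) + 6^6 + 2 = 326594 —(−1)→ 326593
326593 —HB6→ 6^(6 + 1) + 6^6 + 1 —bump→ 7^(7 + 1) + 7^7 + 1 = 6588345 —(−1)→ 6588344
6588344 —HB7→ 7^(7 + 1) + 7^7 —bump→ 8^(8 + 1) + 8^8 = 150994944 —(−1)→ 150994943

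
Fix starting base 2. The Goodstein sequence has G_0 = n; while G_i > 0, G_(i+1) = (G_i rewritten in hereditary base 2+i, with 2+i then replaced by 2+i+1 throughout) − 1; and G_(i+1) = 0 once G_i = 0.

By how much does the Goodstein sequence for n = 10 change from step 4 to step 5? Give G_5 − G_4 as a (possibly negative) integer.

3935819

G_0=10  [base 2] 2^(2 + 1) + 2  →[2↦3]→  3^(3 + 1) + 3 = 84  −1 ⇒ G_1=83
G_1=83  [base 3] 3^(3 + 1) + 2  →[3↦4]→  4^(4 + 1) + 2 = 1026  −1 ⇒ G_2=1025
G_2=1025  [base 4] 4^(4 + 1) + 1  →[4↦5]→  5^(5 + 1) + 1 = 15626  −1 ⇒ G_3=15625
G_3=15625  [base 5] 5^(5 + 1)  →[5↦6]→  6^(6 + 1) = 279936  −1 ⇒ G_4=279935
G_4=279935  [base 6] 5·6^6 + 5·6^5 + 5·6^4 + 5·6^3 + 5·6^2 + 5·6 + 5  →[6↦7]→  5·7^7 + 5·7^5 + 5·7^4 + 5·7^3 + 5·7^2 + 5·7 + 5 = 4215755  −1 ⇒ G_5=4215754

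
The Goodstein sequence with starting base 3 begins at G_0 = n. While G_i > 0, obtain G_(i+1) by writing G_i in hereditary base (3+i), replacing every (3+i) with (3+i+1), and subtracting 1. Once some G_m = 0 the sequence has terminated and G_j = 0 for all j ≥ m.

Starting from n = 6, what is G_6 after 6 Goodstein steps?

6 —HB3→ 2·3 —bump→ 2·4 = 8 —(−1)→ 7
7 —HB4→ 4 + 3 —bump→ 5 + 3 = 8 —(−1)→ 7
7 —HB5→ 5 + 2 —bump→ 6 + 2 = 8 —(−1)→ 7
7 —HB6→ 6 + 1 —bump→ 7 + 1 = 8 —(−1)→ 7
7 —HB7→ 7 —bump→ 8 = 8 —(−1)→ 7
7 —HB8→ 7 —bump→ 7 = 7 —(−1)→ 6
6 —HB9→ 6 —bump→ 6 = 6 —(−1)→ 5

6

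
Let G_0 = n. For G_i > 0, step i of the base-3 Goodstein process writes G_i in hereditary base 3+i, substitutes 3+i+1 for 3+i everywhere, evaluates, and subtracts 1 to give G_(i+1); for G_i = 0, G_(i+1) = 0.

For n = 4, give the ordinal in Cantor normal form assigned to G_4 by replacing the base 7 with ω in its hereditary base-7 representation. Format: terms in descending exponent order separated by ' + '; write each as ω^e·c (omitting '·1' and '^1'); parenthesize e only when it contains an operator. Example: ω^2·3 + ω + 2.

2

[0] 4 ≡ 3 + 1 (base 3). Lift 4: 5. −1: 4.
[1] 4 ≡ 4 (base 4). Lift 5: 5. −1: 4.
[2] 4 ≡ 4 (base 5). Lift 6: 4. −1: 3.
[3] 3 ≡ 3 (base 6). Lift 7: 3. −1: 2.
[4] 2 ≡ 2 (base 7). Lift 8: 2. −1: 1.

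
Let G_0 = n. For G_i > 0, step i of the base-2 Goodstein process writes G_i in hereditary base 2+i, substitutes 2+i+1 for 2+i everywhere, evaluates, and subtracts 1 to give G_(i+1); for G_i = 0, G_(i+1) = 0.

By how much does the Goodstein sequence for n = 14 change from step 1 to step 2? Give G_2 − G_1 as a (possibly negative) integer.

G_0 = 14. HB_2(14) = 2^(2 + 1) + 2^2 + 2. Bump = 111. G_1 = 110.
G_1 = 110. HB_3(110) = 3^(3 + 1) + 3^3 + 2. Bump = 1282. G_2 = 1281.

1171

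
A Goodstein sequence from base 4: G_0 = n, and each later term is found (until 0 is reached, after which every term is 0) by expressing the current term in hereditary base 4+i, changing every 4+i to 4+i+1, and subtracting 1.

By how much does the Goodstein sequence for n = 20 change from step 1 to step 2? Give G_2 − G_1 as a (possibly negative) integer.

10

G_0=20  [base 4] 4^2 + 4  →[4↦5]→  5^2 + 5 = 30  −1 ⇒ G_1=29
G_1=29  [base 5] 5^2 + 4  →[5↦6]→  6^2 + 4 = 40  −1 ⇒ G_2=39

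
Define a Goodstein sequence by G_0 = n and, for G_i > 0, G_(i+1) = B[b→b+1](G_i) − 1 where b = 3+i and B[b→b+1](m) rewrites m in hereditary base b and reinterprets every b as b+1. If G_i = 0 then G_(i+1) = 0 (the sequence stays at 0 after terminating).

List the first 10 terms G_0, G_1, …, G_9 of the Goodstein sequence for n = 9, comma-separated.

9, 15, 17, 19, 21, 23, 24, 25, 26, 27

9 —HB3→ 3^2 —bump→ 4^2 = 16 —(−1)→ 15
15 —HB4→ 3·4 + 3 —bump→ 3·5 + 3 = 18 —(−1)→ 17
17 —HB5→ 3·5 + 2 —bump→ 3·6 + 2 = 20 —(−1)→ 19
19 —HB6→ 3·6 + 1 —bump→ 3·7 + 1 = 22 —(−1)→ 21
21 —HB7→ 3·7 —bump→ 3·8 = 24 —(−1)→ 23
23 —HB8→ 2·8 + 7 —bump→ 2·9 + 7 = 25 —(−1)→ 24
24 —HB9→ 2·9 + 6 —bump→ 2·10 + 6 = 26 —(−1)→ 25
25 —HB10→ 2·10 + 5 —bump→ 2·11 + 5 = 27 —(−1)→ 26
26 —HB11→ 2·11 + 4 —bump→ 2·12 + 4 = 28 —(−1)→ 27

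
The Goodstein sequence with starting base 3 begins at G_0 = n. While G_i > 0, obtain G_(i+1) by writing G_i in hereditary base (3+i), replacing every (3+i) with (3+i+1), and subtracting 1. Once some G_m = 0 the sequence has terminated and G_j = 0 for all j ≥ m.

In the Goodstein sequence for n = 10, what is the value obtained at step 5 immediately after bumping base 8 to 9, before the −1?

37

G_0 = 10. HB_3(10) = 3^2 + 1. Bump = 17. G_1 = 16.
G_1 = 16. HB_4(16) = 4^2. Bump = 25. G_2 = 24.
G_2 = 24. HB_5(24) = 4·5 + 4. Bump = 28. G_3 = 27.
G_3 = 27. HB_6(27) = 4·6 + 3. Bump = 31. G_4 = 30.
G_4 = 30. HB_7(30) = 4·7 + 2. Bump = 34. G_5 = 33.
G_5 = 33. HB_8(33) = 4·8 + 1. Bump = 37. G_6 = 36.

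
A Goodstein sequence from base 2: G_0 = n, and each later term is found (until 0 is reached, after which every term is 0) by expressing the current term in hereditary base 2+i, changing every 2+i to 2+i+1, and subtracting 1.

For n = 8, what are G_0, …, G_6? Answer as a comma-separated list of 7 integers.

8, 80, 553, 6310, 93395, 1647195, 33554571

step 0: 8 = 2^(2 + 1); sub 3 for 2: 3^(3 + 1); = 81; G_1 = 81−1 = 80
step 1: 80 = 2·3^3 + 2·3^2 + 2·3 + 2; sub 4 for 3: 2·4^4 + 2·4^2 + 2·4 + 2; = 554; G_2 = 554−1 = 553
step 2: 553 = 2·4^4 + 2·4^2 + 2·4 + 1; sub 5 for 4: 2·5^5 + 2·5^2 + 2·5 + 1; = 6311; G_3 = 6311−1 = 6310
step 3: 6310 = 2·5^5 + 2·5^2 + 2·5; sub 6 for 5: 2·6^6 + 2·6^2 + 2·6; = 93396; G_4 = 93396−1 = 93395
step 4: 93395 = 2·6^6 + 2·6^2 + 6 + 5; sub 7 for 6: 2·7^7 + 2·7^2 + 7 + 5; = 1647196; G_5 = 1647196−1 = 1647195
step 5: 1647195 = 2·7^7 + 2·7^2 + 7 + 4; sub 8 for 7: 2·8^8 + 2·8^2 + 8 + 4; = 33554572; G_6 = 33554572−1 = 33554571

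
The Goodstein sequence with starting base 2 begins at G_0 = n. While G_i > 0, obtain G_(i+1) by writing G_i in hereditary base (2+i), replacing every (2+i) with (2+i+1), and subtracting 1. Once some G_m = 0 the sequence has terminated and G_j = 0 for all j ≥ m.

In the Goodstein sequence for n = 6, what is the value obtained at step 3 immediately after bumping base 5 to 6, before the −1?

46656

G_0=6  [base 2] 2^2 + 2  →[2↦3]→  3^3 + 3 = 30  −1 ⇒ G_1=29
G_1=29  [base 3] 3^3 + 2  →[3↦4]→  4^4 + 2 = 258  −1 ⇒ G_2=257
G_2=257  [base 4] 4^4 + 1  →[4↦5]→  5^5 + 1 = 3126  −1 ⇒ G_3=3125
G_3=3125  [base 5] 5^5  →[5↦6]→  6^6 = 46656  −1 ⇒ G_4=46655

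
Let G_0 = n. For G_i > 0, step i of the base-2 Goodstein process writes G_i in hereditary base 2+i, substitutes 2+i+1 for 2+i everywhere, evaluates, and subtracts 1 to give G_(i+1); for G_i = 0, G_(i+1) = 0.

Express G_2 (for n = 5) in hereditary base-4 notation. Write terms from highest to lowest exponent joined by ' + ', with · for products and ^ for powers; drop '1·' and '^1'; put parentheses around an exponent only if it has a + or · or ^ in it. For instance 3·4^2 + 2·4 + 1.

base 2: 5 = 2^2 + 1; at 3: 3^3 + 1 = 28; next = 27
base 3: 27 = 3^3; at 4: 4^4 = 256; next = 255
base 4: 255 = 3·4^3 + 3·4^2 + 3·4 + 3; at 5: 3·5^3 + 3·5^2 + 3·5 + 3 = 468; next = 467

3·4^3 + 3·4^2 + 3·4 + 3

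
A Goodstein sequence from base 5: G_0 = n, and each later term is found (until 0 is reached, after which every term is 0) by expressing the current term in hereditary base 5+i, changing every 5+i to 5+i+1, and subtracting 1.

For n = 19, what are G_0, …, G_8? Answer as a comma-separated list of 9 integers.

(0) 19|_5 = 3·5 + 4 ↦ 3·6 + 4|_6 = 22 ⇒ 21
(1) 21|_6 = 3·6 + 3 ↦ 3·7 + 3|_7 = 24 ⇒ 23
(2) 23|_7 = 3·7 + 2 ↦ 3·8 + 2|_8 = 26 ⇒ 25
(3) 25|_8 = 3·8 + 1 ↦ 3·9 + 1|_9 = 28 ⇒ 27
(4) 27|_9 = 3·9 ↦ 3·10|_10 = 30 ⇒ 29
(5) 29|_10 = 2·10 + 9 ↦ 2·11 + 9|_11 = 31 ⇒ 30
(6) 30|_11 = 2·11 + 8 ↦ 2·12 + 8|_12 = 32 ⇒ 31
(7) 31|_12 = 2·12 + 7 ↦ 2·13 + 7|_13 = 33 ⇒ 32

19, 21, 23, 25, 27, 29, 30, 31, 32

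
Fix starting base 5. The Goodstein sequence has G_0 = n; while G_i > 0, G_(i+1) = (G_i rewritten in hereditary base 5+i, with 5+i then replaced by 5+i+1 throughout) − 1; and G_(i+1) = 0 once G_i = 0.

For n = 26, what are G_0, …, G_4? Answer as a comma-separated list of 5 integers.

G_0=26  [base 5] 5^2 + 1  →[5↦6]→  6^2 + 1 = 37  −1 ⇒ G_1=36
G_1=36  [base 6] 6^2  →[6↦7]→  7^2 = 49  −1 ⇒ G_2=48
G_2=48  [base 7] 6·7 + 6  →[7↦8]→  6·8 + 6 = 54  −1 ⇒ G_3=53
G_3=53  [base 8] 6·8 + 5  →[8↦9]→  6·9 + 5 = 59  −1 ⇒ G_4=58

26, 36, 48, 53, 58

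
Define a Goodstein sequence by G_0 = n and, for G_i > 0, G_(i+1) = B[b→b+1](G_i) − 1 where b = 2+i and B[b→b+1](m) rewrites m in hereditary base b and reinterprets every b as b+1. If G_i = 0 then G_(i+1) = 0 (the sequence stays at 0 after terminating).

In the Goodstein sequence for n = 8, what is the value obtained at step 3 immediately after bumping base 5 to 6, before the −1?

G_0 = 8. HB_2(8) = 2^(2 + 1). Bump = 81. G_1 = 80.
G_1 = 80. HB_3(80) = 2·3^3 + 2·3^2 + 2·3 + 2. Bump = 554. G_2 = 553.
G_2 = 553. HB_4(553) = 2·4^4 + 2·4^2 + 2·4 + 1. Bump = 6311. G_3 = 6310.
G_3 = 6310. HB_5(6310) = 2·5^5 + 2·5^2 + 2·5. Bump = 93396. G_4 = 93395.

93396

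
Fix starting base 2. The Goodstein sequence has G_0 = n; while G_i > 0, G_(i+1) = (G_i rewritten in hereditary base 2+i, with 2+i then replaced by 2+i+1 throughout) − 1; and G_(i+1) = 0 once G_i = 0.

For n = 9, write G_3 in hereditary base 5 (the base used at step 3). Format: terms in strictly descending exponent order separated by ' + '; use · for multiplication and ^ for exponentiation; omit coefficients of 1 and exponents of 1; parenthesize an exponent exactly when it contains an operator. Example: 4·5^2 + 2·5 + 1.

base 2: 9 = 2^(2 + 1) + 1; at 3: 3^(3 + 1) + 1 = 82; next = 81
base 3: 81 = 3^(3 + 1); at 4: 4^(4 + 1) = 1024; next = 1023
base 4: 1023 = 3·4^4 + 3·4^3 + 3·4^2 + 3·4 + 3; at 5: 3·5^5 + 3·5^3 + 3·5^2 + 3·5 + 3 = 9843; next = 9842
base 5: 9842 = 3·5^5 + 3·5^3 + 3·5^2 + 3·5 + 2; at 6: 3·6^6 + 3·6^3 + 3·6^2 + 3·6 + 2 = 140744; next = 140743

3·5^5 + 3·5^3 + 3·5^2 + 3·5 + 2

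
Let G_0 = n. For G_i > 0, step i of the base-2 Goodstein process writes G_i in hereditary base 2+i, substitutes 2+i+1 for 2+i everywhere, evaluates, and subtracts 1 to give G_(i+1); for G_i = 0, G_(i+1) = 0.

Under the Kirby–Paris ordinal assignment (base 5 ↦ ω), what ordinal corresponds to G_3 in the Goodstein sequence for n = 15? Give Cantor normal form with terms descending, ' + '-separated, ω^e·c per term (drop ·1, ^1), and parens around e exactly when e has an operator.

step 0: 15 = 2^(2 + 1) + 2^2 + 2 + 1; sub 3 for 2: 3^(3 + 1) + 3^3 + 3 + 1; = 112; G_1 = 112−1 = 111
step 1: 111 = 3^(3 + 1) + 3^3 + 3; sub 4 for 3: 4^(4 + 1) + 4^4 + 4; = 1284; G_2 = 1284−1 = 1283
step 2: 1283 = 4^(4 + 1) + 4^4 + 3; sub 5 for 4: 5^(5 + 1) + 5^5 + 3; = 18753; G_3 = 18753−1 = 18752
step 3: 18752 = 5^(5 + 1) + 5^5 + 2; sub 6 for 5: 6^(6 + 1) + 6^6 + 2; = 326594; G_4 = 326594−1 = 326593

ω^(ω + 1) + ω^ω + 2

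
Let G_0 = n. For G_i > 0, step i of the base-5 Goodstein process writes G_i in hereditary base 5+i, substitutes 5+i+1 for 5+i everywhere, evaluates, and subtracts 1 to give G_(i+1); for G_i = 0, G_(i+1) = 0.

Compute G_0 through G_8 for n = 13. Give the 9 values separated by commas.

13, 14, 15, 16, 17, 17, 17, 17, 17

step 0: 13 = 2·5 + 3; sub 6 for 5: 2·6 + 3; = 15; G_1 = 15−1 = 14
step 1: 14 = 2·6 + 2; sub 7 for 6: 2·7 + 2; = 16; G_2 = 16−1 = 15
step 2: 15 = 2·7 + 1; sub 8 for 7: 2·8 + 1; = 17; G_3 = 17−1 = 16
step 3: 16 = 2·8; sub 9 for 8: 2·9; = 18; G_4 = 18−1 = 17
step 4: 17 = 9 + 8; sub 10 for 9: 10 + 8; = 18; G_5 = 18−1 = 17
step 5: 17 = 10 + 7; sub 11 for 10: 11 + 7; = 18; G_6 = 18−1 = 17
step 6: 17 = 11 + 6; sub 12 for 11: 12 + 6; = 18; G_7 = 18−1 = 17
step 7: 17 = 12 + 5; sub 13 for 12: 13 + 5; = 18; G_8 = 18−1 = 17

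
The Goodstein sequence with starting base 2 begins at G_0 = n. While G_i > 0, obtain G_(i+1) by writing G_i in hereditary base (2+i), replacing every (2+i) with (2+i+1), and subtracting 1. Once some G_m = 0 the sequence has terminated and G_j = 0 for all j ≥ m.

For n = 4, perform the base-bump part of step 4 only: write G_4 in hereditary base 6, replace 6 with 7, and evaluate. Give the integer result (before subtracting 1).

110

step 0: 4 = 2^2; sub 3 for 2: 3^3; = 27; G_1 = 27−1 = 26
step 1: 26 = 2·3^2 + 2·3 + 2; sub 4 for 3: 2·4^2 + 2·4 + 2; = 42; G_2 = 42−1 = 41
step 2: 41 = 2·4^2 + 2·4 + 1; sub 5 for 4: 2·5^2 + 2·5 + 1; = 61; G_3 = 61−1 = 60
step 3: 60 = 2·5^2 + 2·5; sub 6 for 5: 2·6^2 + 2·6; = 84; G_4 = 84−1 = 83
step 4: 83 = 2·6^2 + 6 + 5; sub 7 for 6: 2·7^2 + 7 + 5; = 110; G_5 = 110−1 = 109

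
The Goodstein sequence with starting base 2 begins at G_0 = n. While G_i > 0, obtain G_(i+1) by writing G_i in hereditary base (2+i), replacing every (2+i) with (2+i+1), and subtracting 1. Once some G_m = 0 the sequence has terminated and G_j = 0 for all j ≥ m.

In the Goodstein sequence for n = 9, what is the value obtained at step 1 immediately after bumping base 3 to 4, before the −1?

(0) 9|_2 = 2^(2 + 1) + 1 ↦ 3^(3 + 1) + 1|_3 = 82 ⇒ 81
(1) 81|_3 = 3^(3 + 1) ↦ 4^(4 + 1)|_4 = 1024 ⇒ 1023

1024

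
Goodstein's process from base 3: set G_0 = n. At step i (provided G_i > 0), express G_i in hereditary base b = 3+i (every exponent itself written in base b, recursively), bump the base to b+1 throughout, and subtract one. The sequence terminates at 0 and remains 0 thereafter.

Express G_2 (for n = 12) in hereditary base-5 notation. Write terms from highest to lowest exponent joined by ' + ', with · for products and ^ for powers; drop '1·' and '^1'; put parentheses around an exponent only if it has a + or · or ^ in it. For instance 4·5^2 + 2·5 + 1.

5^2 + 2

(0) 12|_3 = 3^2 + 3 ↦ 4^2 + 4|_4 = 20 ⇒ 19
(1) 19|_4 = 4^2 + 3 ↦ 5^2 + 3|_5 = 28 ⇒ 27
(2) 27|_5 = 5^2 + 2 ↦ 6^2 + 2|_6 = 38 ⇒ 37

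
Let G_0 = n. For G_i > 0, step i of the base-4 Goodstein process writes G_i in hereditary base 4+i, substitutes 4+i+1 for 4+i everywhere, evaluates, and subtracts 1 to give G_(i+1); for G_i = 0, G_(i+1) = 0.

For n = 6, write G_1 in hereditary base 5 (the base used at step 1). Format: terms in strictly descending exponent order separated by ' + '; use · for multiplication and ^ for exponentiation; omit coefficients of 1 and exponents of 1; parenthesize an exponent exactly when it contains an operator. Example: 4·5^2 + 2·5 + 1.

5 + 1

step 0: 6 = 4 + 2; sub 5 for 4: 5 + 2; = 7; G_1 = 7−1 = 6
step 1: 6 = 5 + 1; sub 6 for 5: 6 + 1; = 7; G_2 = 7−1 = 6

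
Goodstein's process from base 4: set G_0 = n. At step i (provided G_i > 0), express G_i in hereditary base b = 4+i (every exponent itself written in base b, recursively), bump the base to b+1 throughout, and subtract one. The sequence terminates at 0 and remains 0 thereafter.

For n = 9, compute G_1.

9 —HB4→ 2·4 + 1 —bump→ 2·5 + 1 = 11 —(−1)→ 10
10 —HB5→ 2·5 —bump→ 2·6 = 12 —(−1)→ 11

10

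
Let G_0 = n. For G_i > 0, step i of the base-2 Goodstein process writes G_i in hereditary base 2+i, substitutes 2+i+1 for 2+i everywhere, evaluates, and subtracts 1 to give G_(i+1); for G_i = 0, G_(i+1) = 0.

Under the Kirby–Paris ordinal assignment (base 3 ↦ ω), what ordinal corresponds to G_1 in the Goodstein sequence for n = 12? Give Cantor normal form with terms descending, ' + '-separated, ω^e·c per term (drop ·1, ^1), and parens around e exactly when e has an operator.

12 —HB2→ 2^(2 + 1) + 2^2 —bump→ 3^(3 + 1) + 3^3 = 108 —(−1)→ 107
107 —HB3→ 3^(3 + 1) + 2·3^2 + 2·3 + 2 —bump→ 4^(4 + 1) + 2·4^2 + 2·4 + 2 = 1066 —(−1)→ 1065

ω^(ω + 1) + ω^2·2 + ω·2 + 2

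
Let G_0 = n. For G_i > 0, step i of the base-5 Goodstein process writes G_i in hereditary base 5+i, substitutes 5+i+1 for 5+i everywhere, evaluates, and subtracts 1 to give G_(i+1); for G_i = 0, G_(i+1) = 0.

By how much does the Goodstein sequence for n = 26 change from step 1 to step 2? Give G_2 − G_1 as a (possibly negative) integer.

G_0=26  [base 5] 5^2 + 1  →[5↦6]→  6^2 + 1 = 37  −1 ⇒ G_1=36
G_1=36  [base 6] 6^2  →[6↦7]→  7^2 = 49  −1 ⇒ G_2=48

12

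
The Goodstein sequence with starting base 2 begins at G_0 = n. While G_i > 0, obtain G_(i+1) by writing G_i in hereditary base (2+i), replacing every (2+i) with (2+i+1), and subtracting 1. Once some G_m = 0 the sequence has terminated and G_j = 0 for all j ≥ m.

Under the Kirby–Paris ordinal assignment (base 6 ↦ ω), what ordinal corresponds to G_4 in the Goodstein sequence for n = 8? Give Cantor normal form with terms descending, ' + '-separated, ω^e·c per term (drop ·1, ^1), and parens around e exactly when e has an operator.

base 2: 8 = 2^(2 + 1); at 3: 3^(3 + 1) = 81; next = 80
base 3: 80 = 2·3^3 + 2·3^2 + 2·3 + 2; at 4: 2·4^4 + 2·4^2 + 2·4 + 2 = 554; next = 553
base 4: 553 = 2·4^4 + 2·4^2 + 2·4 + 1; at 5: 2·5^5 + 2·5^2 + 2·5 + 1 = 6311; next = 6310
base 5: 6310 = 2·5^5 + 2·5^2 + 2·5; at 6: 2·6^6 + 2·6^2 + 2·6 = 93396; next = 93395
base 6: 93395 = 2·6^6 + 2·6^2 + 6 + 5; at 7: 2·7^7 + 2·7^2 + 7 + 5 = 1647196; next = 1647195

ω^ω·2 + ω^2·2 + ω + 5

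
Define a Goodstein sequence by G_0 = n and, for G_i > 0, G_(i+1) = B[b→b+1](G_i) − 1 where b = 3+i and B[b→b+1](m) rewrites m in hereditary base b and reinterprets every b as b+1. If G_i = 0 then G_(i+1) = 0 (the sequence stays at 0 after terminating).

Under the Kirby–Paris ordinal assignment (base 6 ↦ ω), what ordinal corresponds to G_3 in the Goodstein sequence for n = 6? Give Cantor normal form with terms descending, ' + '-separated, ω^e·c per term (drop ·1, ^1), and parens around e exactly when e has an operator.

ω + 1

(0) 6|_3 = 2·3 ↦ 2·4|_4 = 8 ⇒ 7
(1) 7|_4 = 4 + 3 ↦ 5 + 3|_5 = 8 ⇒ 7
(2) 7|_5 = 5 + 2 ↦ 6 + 2|_6 = 8 ⇒ 7
(3) 7|_6 = 6 + 1 ↦ 7 + 1|_7 = 8 ⇒ 7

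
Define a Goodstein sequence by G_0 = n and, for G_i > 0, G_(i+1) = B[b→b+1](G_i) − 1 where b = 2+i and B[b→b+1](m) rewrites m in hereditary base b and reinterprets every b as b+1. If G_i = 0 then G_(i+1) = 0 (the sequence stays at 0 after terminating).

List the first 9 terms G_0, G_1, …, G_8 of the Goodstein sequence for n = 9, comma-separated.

G_0 = 9. HB_2(9) = 2^(2 + 1) + 1. Bump = 82. G_1 = 81.
G_1 = 81. HB_3(81) = 3^(3 + 1). Bump = 1024. G_2 = 1023.
G_2 = 1023. HB_4(1023) = 3·4^4 + 3·4^3 + 3·4^2 + 3·4 + 3. Bump = 9843. G_3 = 9842.
G_3 = 9842. HB_5(9842) = 3·5^5 + 3·5^3 + 3·5^2 + 3·5 + 2. Bump = 140744. G_4 = 140743.
G_4 = 140743. HB_6(140743) = 3·6^6 + 3·6^3 + 3·6^2 + 3·6 + 1. Bump = 2471827. G_5 = 2471826.
G_5 = 2471826. HB_7(2471826) = 3·7^7 + 3·7^3 + 3·7^2 + 3·7. Bump = 50333400. G_6 = 50333399.
G_6 = 50333399. HB_8(50333399) = 3·8^8 + 3·8^3 + 3·8^2 + 2·8 + 7. Bump = 1162263922. G_7 = 1162263921.
G_7 = 1162263921. HB_9(1162263921) = 3·9^9 + 3·9^3 + 3·9^2 + 2·9 + 6. Bump = 30000003326. G_8 = 30000003325.

9, 81, 1023, 9842, 140743, 2471826, 50333399, 1162263921, 30000003325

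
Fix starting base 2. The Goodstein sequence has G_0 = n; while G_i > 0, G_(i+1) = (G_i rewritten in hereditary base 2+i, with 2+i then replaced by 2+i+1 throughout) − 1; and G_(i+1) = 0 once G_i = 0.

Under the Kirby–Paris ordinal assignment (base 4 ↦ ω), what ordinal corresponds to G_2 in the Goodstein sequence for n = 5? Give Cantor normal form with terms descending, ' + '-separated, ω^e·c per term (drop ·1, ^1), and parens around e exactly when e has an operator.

ω^3·3 + ω^2·3 + ω·3 + 3

(0) 5|_2 = 2^2 + 1 ↦ 3^3 + 1|_3 = 28 ⇒ 27
(1) 27|_3 = 3^3 ↦ 4^4|_4 = 256 ⇒ 255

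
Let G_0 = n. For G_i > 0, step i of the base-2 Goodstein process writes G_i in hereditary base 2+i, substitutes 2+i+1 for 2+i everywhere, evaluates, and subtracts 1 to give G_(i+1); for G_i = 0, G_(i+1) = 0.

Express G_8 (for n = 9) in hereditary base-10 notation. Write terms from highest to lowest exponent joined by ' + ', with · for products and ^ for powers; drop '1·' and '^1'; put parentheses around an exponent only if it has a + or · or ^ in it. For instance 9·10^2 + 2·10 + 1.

base 2: 9 = 2^(2 + 1) + 1; at 3: 3^(3 + 1) + 1 = 82; next = 81
base 3: 81 = 3^(3 + 1); at 4: 4^(4 + 1) = 1024; next = 1023
base 4: 1023 = 3·4^4 + 3·4^3 + 3·4^2 + 3·4 + 3; at 5: 3·5^5 + 3·5^3 + 3·5^2 + 3·5 + 3 = 9843; next = 9842
base 5: 9842 = 3·5^5 + 3·5^3 + 3·5^2 + 3·5 + 2; at 6: 3·6^6 + 3·6^3 + 3·6^2 + 3·6 + 2 = 140744; next = 140743
base 6: 140743 = 3·6^6 + 3·6^3 + 3·6^2 + 3·6 + 1; at 7: 3·7^7 + 3·7^3 + 3·7^2 + 3·7 + 1 = 2471827; next = 2471826
base 7: 2471826 = 3·7^7 + 3·7^3 + 3·7^2 + 3·7; at 8: 3·8^8 + 3·8^3 + 3·8^2 + 3·8 = 50333400; next = 50333399
base 8: 50333399 = 3·8^8 + 3·8^3 + 3·8^2 + 2·8 + 7; at 9: 3·9^9 + 3·9^3 + 3·9^2 + 2·9 + 7 = 1162263922; next = 1162263921
base 9: 1162263921 = 3·9^9 + 3·9^3 + 3·9^2 + 2·9 + 6; at 10: 3·10^10 + 3·10^3 + 3·10^2 + 2·10 + 6 = 30000003326; next = 30000003325
base 10: 30000003325 = 3·10^10 + 3·10^3 + 3·10^2 + 2·10 + 5; at 11: 3·11^11 + 3·11^3 + 3·11^2 + 2·11 + 5 = 855935016216; next = 855935016215

3·10^10 + 3·10^3 + 3·10^2 + 2·10 + 5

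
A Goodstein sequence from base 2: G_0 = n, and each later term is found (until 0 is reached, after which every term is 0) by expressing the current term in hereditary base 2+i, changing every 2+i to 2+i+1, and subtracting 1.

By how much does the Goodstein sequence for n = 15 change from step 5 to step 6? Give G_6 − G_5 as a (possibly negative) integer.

(0) 15|_2 = 2^(2 + 1) + 2^2 + 2 + 1 ↦ 3^(3 + 1) + 3^3 + 3 + 1|_3 = 112 ⇒ 111
(1) 111|_3 = 3^(3 + 1) + 3^3 + 3 ↦ 4^(4 + 1) + 4^4 + 4|_4 = 1284 ⇒ 1283
(2) 1283|_4 = 4^(4 + 1) + 4^4 + 3 ↦ 5^(5 + 1) + 5^5 + 3|_5 = 18753 ⇒ 18752
(3) 18752|_5 = 5^(5 + 1) + 5^5 + 2 ↦ 6^(6 + 1) + 6^6 + 2|_6 = 326594 ⇒ 326593
(4) 326593|_6 = 6^(6 + 1) + 6^6 + 1 ↦ 7^(7 + 1) + 7^7 + 1|_7 = 6588345 ⇒ 6588344
(5) 6588344|_7 = 7^(7 + 1) + 7^7 ↦ 8^(8 + 1) + 8^8|_8 = 150994944 ⇒ 150994943

144406599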